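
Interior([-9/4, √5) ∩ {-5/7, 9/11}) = ∅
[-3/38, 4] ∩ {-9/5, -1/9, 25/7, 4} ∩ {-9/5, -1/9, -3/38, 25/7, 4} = {25/7, 4}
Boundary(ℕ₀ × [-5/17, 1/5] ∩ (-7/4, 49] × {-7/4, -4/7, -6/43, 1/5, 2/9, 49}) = {0, 1, …, 49} × {-6/43, 1/5}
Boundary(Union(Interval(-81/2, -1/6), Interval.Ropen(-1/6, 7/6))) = {-81/2, 7/6}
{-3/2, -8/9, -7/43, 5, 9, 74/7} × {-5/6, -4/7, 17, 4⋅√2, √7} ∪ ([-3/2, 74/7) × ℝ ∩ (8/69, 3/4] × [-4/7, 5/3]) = ((8/69, 3/4] × [-4/7, 5/3]) ∪ ({-3/2, -8/9, -7/43, 5, 9, 74/7} × {-5/6, -4/7, 17, 4⋅√2, √7})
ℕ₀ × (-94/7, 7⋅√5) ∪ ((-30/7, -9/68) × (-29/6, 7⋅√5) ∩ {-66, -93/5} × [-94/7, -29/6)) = ℕ₀ × (-94/7, 7⋅√5)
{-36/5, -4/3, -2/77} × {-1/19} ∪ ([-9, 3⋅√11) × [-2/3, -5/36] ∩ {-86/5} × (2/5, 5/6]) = {-36/5, -4/3, -2/77} × {-1/19}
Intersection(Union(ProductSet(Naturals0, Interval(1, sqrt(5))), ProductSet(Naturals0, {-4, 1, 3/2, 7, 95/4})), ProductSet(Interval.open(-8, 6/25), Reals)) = ProductSet(Range(0, 1, 1), Union({-4, 7, 95/4}, Interval(1, sqrt(5))))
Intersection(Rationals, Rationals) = Rationals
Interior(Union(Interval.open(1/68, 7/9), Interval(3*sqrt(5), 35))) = Union(Interval.open(1/68, 7/9), Interval.open(3*sqrt(5), 35))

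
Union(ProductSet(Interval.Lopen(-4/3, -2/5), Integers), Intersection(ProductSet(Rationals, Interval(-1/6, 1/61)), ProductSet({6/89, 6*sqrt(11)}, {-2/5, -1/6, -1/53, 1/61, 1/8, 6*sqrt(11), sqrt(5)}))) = Union(ProductSet({6/89}, {-1/6, -1/53, 1/61}), ProductSet(Interval.Lopen(-4/3, -2/5), Integers))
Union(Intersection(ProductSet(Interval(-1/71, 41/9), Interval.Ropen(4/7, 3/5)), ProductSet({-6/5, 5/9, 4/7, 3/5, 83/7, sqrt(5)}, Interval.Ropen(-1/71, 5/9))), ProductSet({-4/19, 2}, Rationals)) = ProductSet({-4/19, 2}, Rationals)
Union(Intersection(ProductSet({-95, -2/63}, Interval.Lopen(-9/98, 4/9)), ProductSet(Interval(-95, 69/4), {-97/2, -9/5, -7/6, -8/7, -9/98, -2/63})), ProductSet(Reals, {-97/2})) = Union(ProductSet({-95, -2/63}, {-2/63}), ProductSet(Reals, {-97/2}))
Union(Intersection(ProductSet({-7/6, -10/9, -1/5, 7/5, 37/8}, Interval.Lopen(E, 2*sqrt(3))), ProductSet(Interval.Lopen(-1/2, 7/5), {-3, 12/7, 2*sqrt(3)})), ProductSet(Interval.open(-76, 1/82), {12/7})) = Union(ProductSet({-1/5, 7/5}, {2*sqrt(3)}), ProductSet(Interval.open(-76, 1/82), {12/7}))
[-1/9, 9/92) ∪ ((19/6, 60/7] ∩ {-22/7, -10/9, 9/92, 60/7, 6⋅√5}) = [-1/9, 9/92) ∪ {60/7}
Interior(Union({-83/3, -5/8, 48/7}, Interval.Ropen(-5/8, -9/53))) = Interval.open(-5/8, -9/53)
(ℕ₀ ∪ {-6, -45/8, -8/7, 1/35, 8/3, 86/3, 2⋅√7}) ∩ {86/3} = {86/3}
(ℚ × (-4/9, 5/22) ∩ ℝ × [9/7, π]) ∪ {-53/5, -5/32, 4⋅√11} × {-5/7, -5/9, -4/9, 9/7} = {-53/5, -5/32, 4⋅√11} × {-5/7, -5/9, -4/9, 9/7}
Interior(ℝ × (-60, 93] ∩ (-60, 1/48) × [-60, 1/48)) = (-60, 1/48) × (-60, 1/48)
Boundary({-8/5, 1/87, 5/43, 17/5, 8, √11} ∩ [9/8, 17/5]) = {17/5, √11}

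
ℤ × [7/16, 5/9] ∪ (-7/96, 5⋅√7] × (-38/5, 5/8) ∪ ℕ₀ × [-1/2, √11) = (ℤ × [7/16, 5/9]) ∪ (ℕ₀ × [-1/2, √11)) ∪ ((-7/96, 5⋅√7] × (-38/5, 5/8))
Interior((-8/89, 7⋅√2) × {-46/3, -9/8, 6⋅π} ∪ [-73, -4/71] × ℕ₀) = ∅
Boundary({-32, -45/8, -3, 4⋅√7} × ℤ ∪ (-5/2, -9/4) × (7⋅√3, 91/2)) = ({-32, -45/8, -3, 4⋅√7} × ℤ) ∪ ({-5/2, -9/4} × [7⋅√3, 91/2]) ∪ ([-5/2, -9/4] × {91/2, 7⋅√3})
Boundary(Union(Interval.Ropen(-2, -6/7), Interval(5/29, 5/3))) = {-2, -6/7, 5/29, 5/3}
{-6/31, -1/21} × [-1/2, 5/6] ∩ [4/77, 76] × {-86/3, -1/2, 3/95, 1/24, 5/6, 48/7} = ∅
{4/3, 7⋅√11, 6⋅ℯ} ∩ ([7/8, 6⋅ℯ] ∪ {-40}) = {4/3, 6⋅ℯ}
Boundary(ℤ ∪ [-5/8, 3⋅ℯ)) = {-5/8, 3⋅ℯ} ∪ (ℤ \ (-5/8, 3⋅ℯ))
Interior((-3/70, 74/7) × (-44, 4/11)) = (-3/70, 74/7) × (-44, 4/11)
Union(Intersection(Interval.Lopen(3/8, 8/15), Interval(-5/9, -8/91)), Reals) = Reals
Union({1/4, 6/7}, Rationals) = Rationals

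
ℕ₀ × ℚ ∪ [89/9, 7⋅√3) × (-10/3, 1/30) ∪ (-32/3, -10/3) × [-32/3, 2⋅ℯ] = (ℕ₀ × ℚ) ∪ ((-32/3, -10/3) × [-32/3, 2⋅ℯ]) ∪ ([89/9, 7⋅√3) × (-10/3, 1/30))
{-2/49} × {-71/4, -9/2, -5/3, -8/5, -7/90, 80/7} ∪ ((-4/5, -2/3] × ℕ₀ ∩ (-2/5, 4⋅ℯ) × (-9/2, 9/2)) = {-2/49} × {-71/4, -9/2, -5/3, -8/5, -7/90, 80/7}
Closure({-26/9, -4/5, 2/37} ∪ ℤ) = ℤ ∪ {-26/9, -4/5, 2/37}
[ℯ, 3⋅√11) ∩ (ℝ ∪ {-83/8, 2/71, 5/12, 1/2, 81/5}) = [ℯ, 3⋅√11)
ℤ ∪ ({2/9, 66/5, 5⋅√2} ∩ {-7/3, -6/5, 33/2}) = ℤ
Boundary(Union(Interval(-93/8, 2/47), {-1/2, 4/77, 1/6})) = {-93/8, 2/47, 4/77, 1/6}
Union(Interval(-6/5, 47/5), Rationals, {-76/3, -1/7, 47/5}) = Union(Interval(-6/5, 47/5), Rationals)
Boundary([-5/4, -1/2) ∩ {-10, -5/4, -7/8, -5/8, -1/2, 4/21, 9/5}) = {-5/4, -7/8, -5/8}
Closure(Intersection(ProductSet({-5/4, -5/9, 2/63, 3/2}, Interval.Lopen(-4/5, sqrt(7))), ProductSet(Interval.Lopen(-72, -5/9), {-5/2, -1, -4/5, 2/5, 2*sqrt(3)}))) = ProductSet({-5/4, -5/9}, {2/5})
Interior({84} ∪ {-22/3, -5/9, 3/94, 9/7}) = ∅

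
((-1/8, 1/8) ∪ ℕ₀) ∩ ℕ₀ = ℕ₀ ∪ {0}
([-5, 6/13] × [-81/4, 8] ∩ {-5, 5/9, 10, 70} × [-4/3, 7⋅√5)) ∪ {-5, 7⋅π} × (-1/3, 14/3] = ({-5} × [-4/3, 8]) ∪ ({-5, 7⋅π} × (-1/3, 14/3])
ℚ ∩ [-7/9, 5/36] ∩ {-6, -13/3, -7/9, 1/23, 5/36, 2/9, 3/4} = {-7/9, 1/23, 5/36}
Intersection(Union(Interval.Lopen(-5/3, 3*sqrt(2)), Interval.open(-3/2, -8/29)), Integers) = Range(-1, 5, 1)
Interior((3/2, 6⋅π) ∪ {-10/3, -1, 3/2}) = (3/2, 6⋅π)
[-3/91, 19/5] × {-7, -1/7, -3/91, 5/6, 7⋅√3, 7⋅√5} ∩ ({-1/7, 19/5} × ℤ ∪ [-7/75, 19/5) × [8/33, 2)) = ({19/5} × {-7}) ∪ ([-3/91, 19/5) × {5/6})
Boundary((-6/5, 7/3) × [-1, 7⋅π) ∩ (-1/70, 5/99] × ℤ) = [-1/70, 5/99] × {-1, 0, …, 21}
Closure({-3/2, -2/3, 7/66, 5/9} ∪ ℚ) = ℝ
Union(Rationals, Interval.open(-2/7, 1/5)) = Union(Interval(-2/7, 1/5), Rationals)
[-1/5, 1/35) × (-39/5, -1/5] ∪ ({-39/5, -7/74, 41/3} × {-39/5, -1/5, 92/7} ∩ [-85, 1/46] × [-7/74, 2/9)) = [-1/5, 1/35) × (-39/5, -1/5]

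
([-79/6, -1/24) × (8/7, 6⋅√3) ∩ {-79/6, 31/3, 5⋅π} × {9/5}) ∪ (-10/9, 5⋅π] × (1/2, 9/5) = ({-79/6} × {9/5}) ∪ ((-10/9, 5⋅π] × (1/2, 9/5))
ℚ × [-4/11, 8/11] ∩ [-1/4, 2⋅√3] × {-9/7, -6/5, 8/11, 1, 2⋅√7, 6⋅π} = (ℚ ∩ [-1/4, 2⋅√3]) × {8/11}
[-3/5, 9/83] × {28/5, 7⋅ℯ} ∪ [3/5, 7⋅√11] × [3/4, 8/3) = ([-3/5, 9/83] × {28/5, 7⋅ℯ}) ∪ ([3/5, 7⋅√11] × [3/4, 8/3))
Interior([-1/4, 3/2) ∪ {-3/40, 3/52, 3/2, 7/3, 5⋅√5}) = (-1/4, 3/2)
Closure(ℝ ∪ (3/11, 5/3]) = (-∞, ∞)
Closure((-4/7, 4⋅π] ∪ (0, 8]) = [-4/7, 4⋅π]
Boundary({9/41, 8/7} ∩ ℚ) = {9/41, 8/7}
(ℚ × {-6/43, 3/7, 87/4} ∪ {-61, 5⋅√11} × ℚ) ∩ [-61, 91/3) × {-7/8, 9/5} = {-61, 5⋅√11} × {-7/8, 9/5}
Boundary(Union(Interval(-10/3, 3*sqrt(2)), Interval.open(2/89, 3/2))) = {-10/3, 3*sqrt(2)}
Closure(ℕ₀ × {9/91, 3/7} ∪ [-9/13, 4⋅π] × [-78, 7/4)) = (ℕ₀ × {9/91, 3/7}) ∪ ([-9/13, 4⋅π] × [-78, 7/4])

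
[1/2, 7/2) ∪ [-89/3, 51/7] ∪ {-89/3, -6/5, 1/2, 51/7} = [-89/3, 51/7]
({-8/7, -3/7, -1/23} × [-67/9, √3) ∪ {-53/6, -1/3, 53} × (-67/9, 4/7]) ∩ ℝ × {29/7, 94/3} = ∅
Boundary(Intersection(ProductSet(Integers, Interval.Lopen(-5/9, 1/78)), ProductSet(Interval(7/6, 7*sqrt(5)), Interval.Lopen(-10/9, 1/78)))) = ProductSet(Range(2, 16, 1), Interval(-5/9, 1/78))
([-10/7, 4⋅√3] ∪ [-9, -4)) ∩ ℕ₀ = {0, 1, …, 6}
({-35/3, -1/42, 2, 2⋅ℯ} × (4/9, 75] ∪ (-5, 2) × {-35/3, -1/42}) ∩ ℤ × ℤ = {2} × {1, 2, …, 75}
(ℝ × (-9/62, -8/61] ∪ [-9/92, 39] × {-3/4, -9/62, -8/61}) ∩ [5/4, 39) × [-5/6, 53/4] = [5/4, 39) × ({-3/4} ∪ [-9/62, -8/61])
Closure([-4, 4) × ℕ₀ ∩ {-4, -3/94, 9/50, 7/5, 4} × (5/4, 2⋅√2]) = {-4, -3/94, 9/50, 7/5} × {2}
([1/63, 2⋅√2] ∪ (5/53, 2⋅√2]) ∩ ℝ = [1/63, 2⋅√2]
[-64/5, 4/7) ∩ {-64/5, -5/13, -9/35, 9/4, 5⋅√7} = {-64/5, -5/13, -9/35}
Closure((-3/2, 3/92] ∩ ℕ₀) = {0}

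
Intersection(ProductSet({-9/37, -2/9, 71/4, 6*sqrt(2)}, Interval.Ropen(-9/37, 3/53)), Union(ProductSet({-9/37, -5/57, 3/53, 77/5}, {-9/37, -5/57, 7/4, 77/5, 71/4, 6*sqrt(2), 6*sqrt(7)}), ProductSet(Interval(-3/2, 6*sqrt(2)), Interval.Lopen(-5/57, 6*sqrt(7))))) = Union(ProductSet({-9/37}, {-9/37, -5/57}), ProductSet({-9/37, -2/9, 6*sqrt(2)}, Interval.open(-5/57, 3/53)))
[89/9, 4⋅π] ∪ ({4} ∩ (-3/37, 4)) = [89/9, 4⋅π]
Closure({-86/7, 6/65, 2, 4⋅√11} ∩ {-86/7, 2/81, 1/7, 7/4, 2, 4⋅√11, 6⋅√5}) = {-86/7, 2, 4⋅√11}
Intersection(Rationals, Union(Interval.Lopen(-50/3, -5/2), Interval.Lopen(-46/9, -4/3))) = Intersection(Interval.Lopen(-50/3, -4/3), Rationals)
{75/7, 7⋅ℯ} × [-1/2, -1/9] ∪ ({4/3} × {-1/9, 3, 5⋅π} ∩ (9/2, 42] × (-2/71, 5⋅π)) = {75/7, 7⋅ℯ} × [-1/2, -1/9]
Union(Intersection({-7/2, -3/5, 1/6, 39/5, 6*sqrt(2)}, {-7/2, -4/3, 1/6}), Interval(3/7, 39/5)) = Union({-7/2, 1/6}, Interval(3/7, 39/5))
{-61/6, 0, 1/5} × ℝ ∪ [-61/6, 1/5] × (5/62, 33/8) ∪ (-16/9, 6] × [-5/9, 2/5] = ({-61/6, 0, 1/5} × ℝ) ∪ ([-61/6, 1/5] × (5/62, 33/8)) ∪ ((-16/9, 6] × [-5/9, 2/5])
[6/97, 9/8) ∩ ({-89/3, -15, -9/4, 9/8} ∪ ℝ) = [6/97, 9/8)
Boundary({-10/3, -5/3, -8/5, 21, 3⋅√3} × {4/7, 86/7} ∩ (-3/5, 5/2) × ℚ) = ∅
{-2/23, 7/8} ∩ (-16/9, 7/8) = {-2/23}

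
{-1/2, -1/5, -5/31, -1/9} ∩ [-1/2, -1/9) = {-1/2, -1/5, -5/31}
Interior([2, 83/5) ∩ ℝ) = (2, 83/5)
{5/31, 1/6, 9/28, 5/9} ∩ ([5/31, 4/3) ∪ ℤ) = {5/31, 1/6, 9/28, 5/9}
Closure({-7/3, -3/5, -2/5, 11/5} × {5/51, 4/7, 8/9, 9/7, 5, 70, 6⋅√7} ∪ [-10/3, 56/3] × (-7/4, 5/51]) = ([-10/3, 56/3] × [-7/4, 5/51]) ∪ ({-7/3, -3/5, -2/5, 11/5} × {5/51, 4/7, 8/9, 9/7, 5, 70, 6⋅√7})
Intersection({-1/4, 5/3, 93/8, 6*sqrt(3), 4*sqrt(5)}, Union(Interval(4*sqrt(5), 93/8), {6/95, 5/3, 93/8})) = {5/3, 93/8, 6*sqrt(3), 4*sqrt(5)}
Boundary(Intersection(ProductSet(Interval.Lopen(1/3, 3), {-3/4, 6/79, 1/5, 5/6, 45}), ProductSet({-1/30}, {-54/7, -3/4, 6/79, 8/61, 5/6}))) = EmptySet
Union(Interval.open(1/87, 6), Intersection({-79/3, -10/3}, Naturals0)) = Interval.open(1/87, 6)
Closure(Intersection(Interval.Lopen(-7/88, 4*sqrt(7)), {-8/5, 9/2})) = {9/2}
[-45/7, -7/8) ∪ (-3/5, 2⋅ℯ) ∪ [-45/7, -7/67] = [-45/7, 2⋅ℯ)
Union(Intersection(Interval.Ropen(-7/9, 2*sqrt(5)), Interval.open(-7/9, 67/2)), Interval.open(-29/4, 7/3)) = Interval.open(-29/4, 2*sqrt(5))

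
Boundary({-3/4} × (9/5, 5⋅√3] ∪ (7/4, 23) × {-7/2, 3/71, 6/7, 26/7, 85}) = ({-3/4} × [9/5, 5⋅√3]) ∪ ([7/4, 23] × {-7/2, 3/71, 6/7, 26/7, 85})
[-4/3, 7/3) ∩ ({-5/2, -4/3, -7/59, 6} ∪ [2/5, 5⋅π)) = {-4/3, -7/59} ∪ [2/5, 7/3)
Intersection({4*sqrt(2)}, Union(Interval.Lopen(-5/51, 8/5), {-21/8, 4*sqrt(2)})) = {4*sqrt(2)}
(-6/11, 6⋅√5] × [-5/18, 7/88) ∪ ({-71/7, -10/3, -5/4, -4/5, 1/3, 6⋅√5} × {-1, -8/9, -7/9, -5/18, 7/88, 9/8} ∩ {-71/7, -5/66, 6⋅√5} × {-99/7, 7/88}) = ({-71/7, 6⋅√5} × {7/88}) ∪ ((-6/11, 6⋅√5] × [-5/18, 7/88))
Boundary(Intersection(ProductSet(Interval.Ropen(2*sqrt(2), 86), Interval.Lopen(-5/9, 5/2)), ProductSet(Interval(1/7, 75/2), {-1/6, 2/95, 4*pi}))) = ProductSet(Interval(2*sqrt(2), 75/2), {-1/6, 2/95})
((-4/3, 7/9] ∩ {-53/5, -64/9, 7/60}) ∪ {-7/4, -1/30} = {-7/4, -1/30, 7/60}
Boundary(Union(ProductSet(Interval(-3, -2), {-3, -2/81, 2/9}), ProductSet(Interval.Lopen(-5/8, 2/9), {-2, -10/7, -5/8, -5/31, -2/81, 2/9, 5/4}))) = Union(ProductSet(Interval(-3, -2), {-3, -2/81, 2/9}), ProductSet(Interval(-5/8, 2/9), {-2, -10/7, -5/8, -5/31, -2/81, 2/9, 5/4}))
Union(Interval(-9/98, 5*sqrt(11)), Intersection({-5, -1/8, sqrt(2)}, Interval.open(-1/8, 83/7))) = Interval(-9/98, 5*sqrt(11))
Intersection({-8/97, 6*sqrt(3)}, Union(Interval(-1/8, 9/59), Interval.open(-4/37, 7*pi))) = {-8/97, 6*sqrt(3)}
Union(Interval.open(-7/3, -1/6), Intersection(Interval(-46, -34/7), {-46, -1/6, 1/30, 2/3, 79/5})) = Union({-46}, Interval.open(-7/3, -1/6))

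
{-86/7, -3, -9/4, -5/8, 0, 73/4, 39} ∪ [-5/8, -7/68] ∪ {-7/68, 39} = {-86/7, -3, -9/4, 0, 73/4, 39} ∪ [-5/8, -7/68]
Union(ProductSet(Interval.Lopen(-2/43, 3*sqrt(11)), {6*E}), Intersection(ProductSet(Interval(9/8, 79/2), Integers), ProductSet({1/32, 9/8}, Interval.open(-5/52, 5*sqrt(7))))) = Union(ProductSet({9/8}, Range(0, 14, 1)), ProductSet(Interval.Lopen(-2/43, 3*sqrt(11)), {6*E}))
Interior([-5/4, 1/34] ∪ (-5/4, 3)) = (-5/4, 3)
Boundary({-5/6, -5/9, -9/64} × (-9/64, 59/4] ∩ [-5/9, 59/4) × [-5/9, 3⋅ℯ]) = {-5/9, -9/64} × [-9/64, 3⋅ℯ]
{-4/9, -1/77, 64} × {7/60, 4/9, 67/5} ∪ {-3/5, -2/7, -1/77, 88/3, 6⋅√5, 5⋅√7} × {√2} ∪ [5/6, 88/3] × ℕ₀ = ([5/6, 88/3] × ℕ₀) ∪ ({-4/9, -1/77, 64} × {7/60, 4/9, 67/5}) ∪ ({-3/5, -2/7, -1/77, 88/3, 6⋅√5, 5⋅√7} × {√2})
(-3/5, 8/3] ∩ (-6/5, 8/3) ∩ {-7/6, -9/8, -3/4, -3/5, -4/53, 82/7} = {-4/53}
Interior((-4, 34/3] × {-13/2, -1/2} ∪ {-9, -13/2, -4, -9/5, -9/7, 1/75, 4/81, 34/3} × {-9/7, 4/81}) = ∅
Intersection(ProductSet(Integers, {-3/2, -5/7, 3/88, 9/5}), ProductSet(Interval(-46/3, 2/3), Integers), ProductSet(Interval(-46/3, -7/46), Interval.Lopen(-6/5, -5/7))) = EmptySet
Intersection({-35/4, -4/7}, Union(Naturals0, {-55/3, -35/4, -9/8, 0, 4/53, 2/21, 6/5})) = {-35/4}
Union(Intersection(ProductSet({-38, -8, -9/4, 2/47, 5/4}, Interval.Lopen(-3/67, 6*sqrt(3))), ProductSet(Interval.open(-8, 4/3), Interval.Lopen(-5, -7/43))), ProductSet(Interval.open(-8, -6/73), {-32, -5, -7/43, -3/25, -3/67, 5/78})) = ProductSet(Interval.open(-8, -6/73), {-32, -5, -7/43, -3/25, -3/67, 5/78})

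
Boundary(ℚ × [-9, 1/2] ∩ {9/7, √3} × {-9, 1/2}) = {9/7} × {-9, 1/2}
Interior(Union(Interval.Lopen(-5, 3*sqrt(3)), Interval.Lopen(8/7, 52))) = Interval.open(-5, 52)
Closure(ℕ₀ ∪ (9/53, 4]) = ℕ₀ ∪ [9/53, 4] ∪ (ℕ₀ \ (9/53, 4))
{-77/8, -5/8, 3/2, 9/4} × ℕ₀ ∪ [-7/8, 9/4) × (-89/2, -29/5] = ({-77/8, -5/8, 3/2, 9/4} × ℕ₀) ∪ ([-7/8, 9/4) × (-89/2, -29/5])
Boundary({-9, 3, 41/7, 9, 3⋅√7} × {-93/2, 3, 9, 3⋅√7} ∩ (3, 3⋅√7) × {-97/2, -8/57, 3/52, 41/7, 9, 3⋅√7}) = {41/7} × {9, 3⋅√7}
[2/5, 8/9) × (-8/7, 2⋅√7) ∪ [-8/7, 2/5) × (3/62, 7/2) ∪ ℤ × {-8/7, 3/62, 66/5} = (ℤ × {-8/7, 3/62, 66/5}) ∪ ([-8/7, 2/5) × (3/62, 7/2)) ∪ ([2/5, 8/9) × (-8/7, 2⋅√7))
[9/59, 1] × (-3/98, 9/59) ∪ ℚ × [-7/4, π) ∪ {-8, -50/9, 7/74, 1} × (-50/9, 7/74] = (ℚ × [-7/4, π)) ∪ ({-8, -50/9, 7/74, 1} × (-50/9, 7/74]) ∪ ([9/59, 1] × (-3/98, 9/59))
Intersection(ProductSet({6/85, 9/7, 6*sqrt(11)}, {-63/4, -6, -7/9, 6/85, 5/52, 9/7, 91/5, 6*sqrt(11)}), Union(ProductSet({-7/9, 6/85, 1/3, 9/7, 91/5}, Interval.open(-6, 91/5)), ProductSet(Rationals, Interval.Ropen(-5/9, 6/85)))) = ProductSet({6/85, 9/7}, {-7/9, 6/85, 5/52, 9/7})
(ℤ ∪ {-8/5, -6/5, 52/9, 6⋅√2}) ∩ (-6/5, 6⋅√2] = {-1, 0, …, 8} ∪ {52/9, 6⋅√2}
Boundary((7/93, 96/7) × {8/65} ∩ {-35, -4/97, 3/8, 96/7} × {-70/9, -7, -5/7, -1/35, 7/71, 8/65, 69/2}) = {3/8} × {8/65}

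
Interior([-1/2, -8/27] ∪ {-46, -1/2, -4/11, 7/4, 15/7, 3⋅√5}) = (-1/2, -8/27)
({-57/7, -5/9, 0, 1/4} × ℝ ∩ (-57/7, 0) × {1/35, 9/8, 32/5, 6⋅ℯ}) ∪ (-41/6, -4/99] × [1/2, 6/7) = ({-5/9} × {1/35, 9/8, 32/5, 6⋅ℯ}) ∪ ((-41/6, -4/99] × [1/2, 6/7))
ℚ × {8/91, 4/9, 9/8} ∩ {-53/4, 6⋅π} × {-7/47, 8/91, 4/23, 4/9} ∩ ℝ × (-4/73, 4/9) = {-53/4} × {8/91}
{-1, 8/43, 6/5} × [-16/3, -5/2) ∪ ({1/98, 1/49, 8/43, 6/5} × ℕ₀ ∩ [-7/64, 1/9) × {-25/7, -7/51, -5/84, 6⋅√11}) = {-1, 8/43, 6/5} × [-16/3, -5/2)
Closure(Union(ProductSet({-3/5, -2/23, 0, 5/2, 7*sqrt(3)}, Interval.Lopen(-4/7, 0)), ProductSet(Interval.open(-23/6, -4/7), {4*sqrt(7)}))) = Union(ProductSet({-3/5, -2/23, 0, 5/2, 7*sqrt(3)}, Interval(-4/7, 0)), ProductSet(Interval(-23/6, -4/7), {4*sqrt(7)}))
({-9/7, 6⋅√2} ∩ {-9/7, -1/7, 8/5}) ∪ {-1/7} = {-9/7, -1/7}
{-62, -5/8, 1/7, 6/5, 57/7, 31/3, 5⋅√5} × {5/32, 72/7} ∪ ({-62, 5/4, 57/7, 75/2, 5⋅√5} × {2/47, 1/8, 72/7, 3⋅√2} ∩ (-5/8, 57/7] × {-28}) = {-62, -5/8, 1/7, 6/5, 57/7, 31/3, 5⋅√5} × {5/32, 72/7}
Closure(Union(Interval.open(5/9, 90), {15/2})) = Interval(5/9, 90)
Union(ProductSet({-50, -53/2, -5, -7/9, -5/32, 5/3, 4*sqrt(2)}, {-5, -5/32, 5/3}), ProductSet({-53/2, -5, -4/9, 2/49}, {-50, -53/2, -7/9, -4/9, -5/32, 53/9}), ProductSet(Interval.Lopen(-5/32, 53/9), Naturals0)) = Union(ProductSet({-53/2, -5, -4/9, 2/49}, {-50, -53/2, -7/9, -4/9, -5/32, 53/9}), ProductSet({-50, -53/2, -5, -7/9, -5/32, 5/3, 4*sqrt(2)}, {-5, -5/32, 5/3}), ProductSet(Interval.Lopen(-5/32, 53/9), Naturals0))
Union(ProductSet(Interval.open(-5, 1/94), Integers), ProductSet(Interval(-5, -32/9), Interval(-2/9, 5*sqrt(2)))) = Union(ProductSet(Interval(-5, -32/9), Interval(-2/9, 5*sqrt(2))), ProductSet(Interval.open(-5, 1/94), Integers))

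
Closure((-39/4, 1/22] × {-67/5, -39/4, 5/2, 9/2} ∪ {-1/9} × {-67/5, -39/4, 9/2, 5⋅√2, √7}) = ([-39/4, 1/22] × {-67/5, -39/4, 5/2, 9/2}) ∪ ({-1/9} × {-67/5, -39/4, 9/2, 5⋅√2, √7})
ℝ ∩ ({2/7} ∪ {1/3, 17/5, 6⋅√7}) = {2/7, 1/3, 17/5, 6⋅√7}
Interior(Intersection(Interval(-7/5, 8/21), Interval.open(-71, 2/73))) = Interval.open(-7/5, 2/73)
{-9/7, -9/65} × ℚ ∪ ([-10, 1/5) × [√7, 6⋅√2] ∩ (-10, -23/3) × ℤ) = ({-9/7, -9/65} × ℚ) ∪ ((-10, -23/3) × {3, 4, …, 8})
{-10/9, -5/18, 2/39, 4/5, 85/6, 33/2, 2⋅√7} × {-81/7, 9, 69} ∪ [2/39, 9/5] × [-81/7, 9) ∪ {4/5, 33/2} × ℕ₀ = ({4/5, 33/2} × ℕ₀) ∪ ([2/39, 9/5] × [-81/7, 9)) ∪ ({-10/9, -5/18, 2/39, 4/5, 85/6, 33/2, 2⋅√7} × {-81/7, 9, 69})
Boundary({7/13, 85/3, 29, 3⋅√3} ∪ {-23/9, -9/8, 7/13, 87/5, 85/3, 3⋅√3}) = {-23/9, -9/8, 7/13, 87/5, 85/3, 29, 3⋅√3}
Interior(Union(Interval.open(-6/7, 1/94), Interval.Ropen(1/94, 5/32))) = Interval.open(-6/7, 5/32)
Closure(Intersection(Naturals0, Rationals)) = Naturals0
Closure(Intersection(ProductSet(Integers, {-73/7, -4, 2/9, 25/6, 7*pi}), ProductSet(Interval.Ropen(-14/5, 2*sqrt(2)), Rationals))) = ProductSet(Range(-2, 3, 1), {-73/7, -4, 2/9, 25/6})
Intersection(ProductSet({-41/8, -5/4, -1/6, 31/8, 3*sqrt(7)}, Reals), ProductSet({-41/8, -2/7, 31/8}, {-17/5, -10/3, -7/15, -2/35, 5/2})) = ProductSet({-41/8, 31/8}, {-17/5, -10/3, -7/15, -2/35, 5/2})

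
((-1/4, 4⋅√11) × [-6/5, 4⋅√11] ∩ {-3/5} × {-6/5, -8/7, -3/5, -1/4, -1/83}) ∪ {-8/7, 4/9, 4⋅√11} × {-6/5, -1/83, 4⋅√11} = {-8/7, 4/9, 4⋅√11} × {-6/5, -1/83, 4⋅√11}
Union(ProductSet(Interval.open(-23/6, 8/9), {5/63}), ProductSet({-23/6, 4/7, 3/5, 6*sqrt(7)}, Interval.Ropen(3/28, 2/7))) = Union(ProductSet({-23/6, 4/7, 3/5, 6*sqrt(7)}, Interval.Ropen(3/28, 2/7)), ProductSet(Interval.open(-23/6, 8/9), {5/63}))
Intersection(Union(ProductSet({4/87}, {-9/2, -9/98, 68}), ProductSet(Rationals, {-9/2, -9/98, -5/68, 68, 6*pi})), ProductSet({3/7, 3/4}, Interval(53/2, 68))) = ProductSet({3/7, 3/4}, {68})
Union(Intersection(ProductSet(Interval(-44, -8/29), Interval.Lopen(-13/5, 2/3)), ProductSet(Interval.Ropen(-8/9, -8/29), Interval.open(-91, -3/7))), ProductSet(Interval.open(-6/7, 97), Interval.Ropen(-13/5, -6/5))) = Union(ProductSet(Interval.Ropen(-8/9, -8/29), Interval.open(-13/5, -3/7)), ProductSet(Interval.open(-6/7, 97), Interval.Ropen(-13/5, -6/5)))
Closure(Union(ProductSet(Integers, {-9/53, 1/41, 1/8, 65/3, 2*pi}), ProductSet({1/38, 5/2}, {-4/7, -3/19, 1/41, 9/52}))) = Union(ProductSet({1/38, 5/2}, {-4/7, -3/19, 1/41, 9/52}), ProductSet(Integers, {-9/53, 1/41, 1/8, 65/3, 2*pi}))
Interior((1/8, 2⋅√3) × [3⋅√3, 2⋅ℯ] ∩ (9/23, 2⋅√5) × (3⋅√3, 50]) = (9/23, 2⋅√3) × (3⋅√3, 2⋅ℯ)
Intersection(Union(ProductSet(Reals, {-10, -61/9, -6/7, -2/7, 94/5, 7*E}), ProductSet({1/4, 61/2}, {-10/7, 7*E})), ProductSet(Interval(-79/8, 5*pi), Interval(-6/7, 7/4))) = ProductSet(Interval(-79/8, 5*pi), {-6/7, -2/7})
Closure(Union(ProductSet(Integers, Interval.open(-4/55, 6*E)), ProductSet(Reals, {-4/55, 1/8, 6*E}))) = Union(ProductSet(Integers, Interval(-4/55, 6*E)), ProductSet(Reals, {-4/55, 1/8, 6*E}))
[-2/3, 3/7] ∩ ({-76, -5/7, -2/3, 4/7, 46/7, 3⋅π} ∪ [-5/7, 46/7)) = [-2/3, 3/7]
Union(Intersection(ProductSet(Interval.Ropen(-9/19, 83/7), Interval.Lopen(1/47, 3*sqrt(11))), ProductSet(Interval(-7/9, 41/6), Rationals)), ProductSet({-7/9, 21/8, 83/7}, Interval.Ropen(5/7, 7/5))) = Union(ProductSet({-7/9, 21/8, 83/7}, Interval.Ropen(5/7, 7/5)), ProductSet(Interval(-9/19, 41/6), Intersection(Interval.Lopen(1/47, 3*sqrt(11)), Rationals)))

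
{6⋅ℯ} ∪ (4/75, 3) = (4/75, 3) ∪ {6⋅ℯ}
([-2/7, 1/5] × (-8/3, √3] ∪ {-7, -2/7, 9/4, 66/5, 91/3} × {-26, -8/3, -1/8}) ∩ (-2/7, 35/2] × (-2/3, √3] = ({9/4, 66/5} × {-1/8}) ∪ ((-2/7, 1/5] × (-2/3, √3])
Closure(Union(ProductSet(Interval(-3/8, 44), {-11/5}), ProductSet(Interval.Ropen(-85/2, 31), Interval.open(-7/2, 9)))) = Union(ProductSet({-85/2, 31}, Interval(-7/2, 9)), ProductSet(Interval(-85/2, 31), {-7/2, 9}), ProductSet(Interval.Ropen(-85/2, 31), Interval.open(-7/2, 9)), ProductSet(Interval(-3/8, 44), {-11/5}))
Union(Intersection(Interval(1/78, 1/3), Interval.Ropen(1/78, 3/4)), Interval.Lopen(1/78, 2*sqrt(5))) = Interval(1/78, 2*sqrt(5))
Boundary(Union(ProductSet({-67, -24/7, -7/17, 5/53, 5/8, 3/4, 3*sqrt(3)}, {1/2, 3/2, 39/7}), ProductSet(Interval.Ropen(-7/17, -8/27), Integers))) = Union(ProductSet({-67, -24/7, -7/17, 5/53, 5/8, 3/4, 3*sqrt(3)}, {1/2, 3/2, 39/7}), ProductSet(Interval(-7/17, -8/27), Integers))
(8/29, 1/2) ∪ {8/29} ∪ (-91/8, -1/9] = (-91/8, -1/9] ∪ [8/29, 1/2)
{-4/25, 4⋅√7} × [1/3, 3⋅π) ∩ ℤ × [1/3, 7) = ∅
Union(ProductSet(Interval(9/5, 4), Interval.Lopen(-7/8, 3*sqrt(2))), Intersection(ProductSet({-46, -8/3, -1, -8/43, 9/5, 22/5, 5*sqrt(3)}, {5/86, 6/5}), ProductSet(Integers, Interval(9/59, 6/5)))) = Union(ProductSet({-46, -1}, {6/5}), ProductSet(Interval(9/5, 4), Interval.Lopen(-7/8, 3*sqrt(2))))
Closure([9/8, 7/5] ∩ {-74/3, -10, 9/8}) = {9/8}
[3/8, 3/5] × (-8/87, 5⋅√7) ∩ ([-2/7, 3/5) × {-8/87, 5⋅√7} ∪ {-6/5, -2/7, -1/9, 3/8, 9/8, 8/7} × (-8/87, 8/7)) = {3/8} × (-8/87, 8/7)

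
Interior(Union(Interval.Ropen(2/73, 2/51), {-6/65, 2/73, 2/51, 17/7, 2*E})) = Interval.open(2/73, 2/51)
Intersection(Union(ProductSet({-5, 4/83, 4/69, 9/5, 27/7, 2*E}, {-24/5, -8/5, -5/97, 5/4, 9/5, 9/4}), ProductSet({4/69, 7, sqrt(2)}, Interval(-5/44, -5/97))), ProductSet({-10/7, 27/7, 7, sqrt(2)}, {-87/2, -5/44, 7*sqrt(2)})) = ProductSet({7, sqrt(2)}, {-5/44})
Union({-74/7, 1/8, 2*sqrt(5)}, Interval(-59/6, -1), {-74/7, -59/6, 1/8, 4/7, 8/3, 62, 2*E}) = Union({-74/7, 1/8, 4/7, 8/3, 62, 2*sqrt(5), 2*E}, Interval(-59/6, -1))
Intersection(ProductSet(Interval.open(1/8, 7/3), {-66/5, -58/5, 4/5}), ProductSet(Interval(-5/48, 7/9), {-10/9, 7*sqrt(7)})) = EmptySet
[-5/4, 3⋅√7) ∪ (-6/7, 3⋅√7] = [-5/4, 3⋅√7]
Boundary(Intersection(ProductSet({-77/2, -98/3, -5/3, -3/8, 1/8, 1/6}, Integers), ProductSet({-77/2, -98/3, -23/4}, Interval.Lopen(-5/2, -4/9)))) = ProductSet({-77/2, -98/3}, Range(-2, 0, 1))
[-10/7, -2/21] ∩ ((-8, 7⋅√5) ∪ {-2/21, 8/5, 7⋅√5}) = [-10/7, -2/21]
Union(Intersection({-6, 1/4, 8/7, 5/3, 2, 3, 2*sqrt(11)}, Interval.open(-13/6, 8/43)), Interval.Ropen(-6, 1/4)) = Interval.Ropen(-6, 1/4)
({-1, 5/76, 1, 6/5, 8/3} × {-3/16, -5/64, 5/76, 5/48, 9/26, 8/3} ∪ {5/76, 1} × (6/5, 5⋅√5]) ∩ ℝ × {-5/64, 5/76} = {-1, 5/76, 1, 6/5, 8/3} × {-5/64, 5/76}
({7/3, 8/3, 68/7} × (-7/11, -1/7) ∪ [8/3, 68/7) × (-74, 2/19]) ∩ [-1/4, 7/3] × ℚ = {7/3} × (ℚ ∩ (-7/11, -1/7))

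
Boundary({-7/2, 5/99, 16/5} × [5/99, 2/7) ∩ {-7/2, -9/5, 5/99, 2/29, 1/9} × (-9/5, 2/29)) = {-7/2, 5/99} × [5/99, 2/29]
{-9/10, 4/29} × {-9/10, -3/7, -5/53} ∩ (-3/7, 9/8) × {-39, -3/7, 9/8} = {4/29} × {-3/7}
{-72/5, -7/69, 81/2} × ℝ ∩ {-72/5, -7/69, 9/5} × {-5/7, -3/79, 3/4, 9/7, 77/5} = {-72/5, -7/69} × {-5/7, -3/79, 3/4, 9/7, 77/5}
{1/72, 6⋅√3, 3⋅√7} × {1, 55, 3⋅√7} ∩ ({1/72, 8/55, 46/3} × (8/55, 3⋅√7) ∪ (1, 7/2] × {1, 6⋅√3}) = {1/72} × {1}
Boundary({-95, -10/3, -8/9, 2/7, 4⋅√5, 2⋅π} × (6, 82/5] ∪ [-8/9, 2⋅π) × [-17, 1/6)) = ({-8/9, 2⋅π} × [-17, 1/6]) ∪ ([-8/9, 2⋅π] × {-17, 1/6}) ∪ ({-95, -10/3, -8/9, 2/7, 4⋅√5, 2⋅π} × [6, 82/5])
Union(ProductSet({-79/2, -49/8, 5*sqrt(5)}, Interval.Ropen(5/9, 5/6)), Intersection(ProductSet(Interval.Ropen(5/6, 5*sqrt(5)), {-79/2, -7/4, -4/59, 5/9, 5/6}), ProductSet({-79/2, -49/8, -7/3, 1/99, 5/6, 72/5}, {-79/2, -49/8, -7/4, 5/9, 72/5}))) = Union(ProductSet({5/6}, {-79/2, -7/4, 5/9}), ProductSet({-79/2, -49/8, 5*sqrt(5)}, Interval.Ropen(5/9, 5/6)))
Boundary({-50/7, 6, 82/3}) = {-50/7, 6, 82/3}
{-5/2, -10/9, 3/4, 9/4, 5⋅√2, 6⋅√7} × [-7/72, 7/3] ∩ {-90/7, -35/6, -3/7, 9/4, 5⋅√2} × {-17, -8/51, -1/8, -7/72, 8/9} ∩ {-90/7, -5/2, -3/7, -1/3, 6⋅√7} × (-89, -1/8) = ∅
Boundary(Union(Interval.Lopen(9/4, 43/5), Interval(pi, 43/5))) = {9/4, 43/5}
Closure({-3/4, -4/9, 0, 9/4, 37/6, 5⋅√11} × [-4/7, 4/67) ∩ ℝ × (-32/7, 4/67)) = {-3/4, -4/9, 0, 9/4, 37/6, 5⋅√11} × [-4/7, 4/67]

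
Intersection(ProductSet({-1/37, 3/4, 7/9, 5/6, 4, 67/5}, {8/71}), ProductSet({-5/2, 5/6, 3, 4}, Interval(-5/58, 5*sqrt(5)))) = ProductSet({5/6, 4}, {8/71})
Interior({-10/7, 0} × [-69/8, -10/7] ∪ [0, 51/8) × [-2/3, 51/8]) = (0, 51/8) × (-2/3, 51/8)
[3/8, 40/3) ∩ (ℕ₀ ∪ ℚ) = ℚ ∩ [3/8, 40/3)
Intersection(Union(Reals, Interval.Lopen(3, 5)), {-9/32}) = {-9/32}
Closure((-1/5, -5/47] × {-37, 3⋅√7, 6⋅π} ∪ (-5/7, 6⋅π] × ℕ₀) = ([-5/7, 6⋅π] × ℕ₀) ∪ ([-1/5, -5/47] × {-37, 3⋅√7, 6⋅π})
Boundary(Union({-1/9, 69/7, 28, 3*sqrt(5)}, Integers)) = Union({-1/9, 69/7, 3*sqrt(5)}, Integers)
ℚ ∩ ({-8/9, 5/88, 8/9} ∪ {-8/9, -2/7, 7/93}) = {-8/9, -2/7, 5/88, 7/93, 8/9}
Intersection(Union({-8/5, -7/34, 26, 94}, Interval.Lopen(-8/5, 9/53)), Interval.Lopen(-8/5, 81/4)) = Interval.Lopen(-8/5, 9/53)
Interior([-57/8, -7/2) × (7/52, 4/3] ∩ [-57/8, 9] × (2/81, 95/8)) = (-57/8, -7/2) × (7/52, 4/3)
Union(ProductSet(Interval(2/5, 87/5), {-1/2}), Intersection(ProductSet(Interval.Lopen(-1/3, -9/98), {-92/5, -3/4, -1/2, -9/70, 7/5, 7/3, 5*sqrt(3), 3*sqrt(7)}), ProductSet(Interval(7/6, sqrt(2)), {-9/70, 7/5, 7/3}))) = ProductSet(Interval(2/5, 87/5), {-1/2})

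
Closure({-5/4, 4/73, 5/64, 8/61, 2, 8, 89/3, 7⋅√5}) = {-5/4, 4/73, 5/64, 8/61, 2, 8, 89/3, 7⋅√5}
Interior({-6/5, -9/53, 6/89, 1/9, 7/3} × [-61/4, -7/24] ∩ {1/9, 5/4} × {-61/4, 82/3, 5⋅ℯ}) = ∅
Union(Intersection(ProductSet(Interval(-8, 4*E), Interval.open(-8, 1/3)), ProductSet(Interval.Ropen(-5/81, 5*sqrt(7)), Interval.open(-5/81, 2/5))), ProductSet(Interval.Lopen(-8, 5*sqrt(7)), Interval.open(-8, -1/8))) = Union(ProductSet(Interval.Lopen(-8, 5*sqrt(7)), Interval.open(-8, -1/8)), ProductSet(Interval(-5/81, 4*E), Interval.open(-5/81, 1/3)))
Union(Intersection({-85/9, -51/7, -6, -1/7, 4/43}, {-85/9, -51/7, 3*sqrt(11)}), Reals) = Reals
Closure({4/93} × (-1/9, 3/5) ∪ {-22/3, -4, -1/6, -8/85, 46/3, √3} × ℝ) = ({4/93} × [-1/9, 3/5]) ∪ ({-22/3, -4, -1/6, -8/85, 46/3, √3} × ℝ)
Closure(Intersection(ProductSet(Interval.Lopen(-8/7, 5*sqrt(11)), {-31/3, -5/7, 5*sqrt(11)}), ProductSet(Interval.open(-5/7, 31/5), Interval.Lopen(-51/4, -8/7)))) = ProductSet(Interval(-5/7, 31/5), {-31/3})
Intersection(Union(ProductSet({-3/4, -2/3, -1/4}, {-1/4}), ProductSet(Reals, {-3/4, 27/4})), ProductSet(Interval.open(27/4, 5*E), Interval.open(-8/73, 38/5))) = ProductSet(Interval.open(27/4, 5*E), {27/4})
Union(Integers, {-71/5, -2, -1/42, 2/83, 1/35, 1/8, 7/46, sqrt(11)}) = Union({-71/5, -1/42, 2/83, 1/35, 1/8, 7/46, sqrt(11)}, Integers)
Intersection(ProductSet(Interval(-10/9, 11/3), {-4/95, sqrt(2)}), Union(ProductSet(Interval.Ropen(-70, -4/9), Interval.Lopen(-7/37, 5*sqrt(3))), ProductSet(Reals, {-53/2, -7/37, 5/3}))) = ProductSet(Interval.Ropen(-10/9, -4/9), {-4/95, sqrt(2)})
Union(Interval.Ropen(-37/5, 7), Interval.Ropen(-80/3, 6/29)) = Interval.Ropen(-80/3, 7)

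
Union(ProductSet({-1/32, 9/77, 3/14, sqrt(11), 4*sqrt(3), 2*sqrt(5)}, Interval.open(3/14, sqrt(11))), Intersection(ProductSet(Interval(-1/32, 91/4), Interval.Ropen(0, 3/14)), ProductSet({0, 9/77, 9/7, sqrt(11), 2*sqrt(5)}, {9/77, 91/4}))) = Union(ProductSet({0, 9/77, 9/7, sqrt(11), 2*sqrt(5)}, {9/77}), ProductSet({-1/32, 9/77, 3/14, sqrt(11), 4*sqrt(3), 2*sqrt(5)}, Interval.open(3/14, sqrt(11))))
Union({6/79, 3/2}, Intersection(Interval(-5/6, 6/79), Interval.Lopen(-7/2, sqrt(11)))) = Union({3/2}, Interval(-5/6, 6/79))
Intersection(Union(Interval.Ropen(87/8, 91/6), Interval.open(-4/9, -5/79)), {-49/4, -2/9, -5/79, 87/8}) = {-2/9, 87/8}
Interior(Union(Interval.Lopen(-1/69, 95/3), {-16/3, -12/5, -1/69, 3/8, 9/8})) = Interval.open(-1/69, 95/3)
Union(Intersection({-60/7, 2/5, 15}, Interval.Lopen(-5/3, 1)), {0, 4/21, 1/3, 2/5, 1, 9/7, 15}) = {0, 4/21, 1/3, 2/5, 1, 9/7, 15}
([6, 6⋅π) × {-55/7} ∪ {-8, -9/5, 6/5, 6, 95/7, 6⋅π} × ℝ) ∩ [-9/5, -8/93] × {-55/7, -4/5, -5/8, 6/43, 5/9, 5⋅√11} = {-9/5} × {-55/7, -4/5, -5/8, 6/43, 5/9, 5⋅√11}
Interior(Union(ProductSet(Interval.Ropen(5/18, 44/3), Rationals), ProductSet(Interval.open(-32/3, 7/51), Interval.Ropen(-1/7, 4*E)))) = Union(ProductSet(Interval.open(-32/3, 7/51), Interval.open(-1/7, 4*E)), ProductSet(Interval.Ropen(5/18, 44/3), Complement(Rationals, Interval(-oo, oo))))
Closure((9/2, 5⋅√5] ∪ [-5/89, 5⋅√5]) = [-5/89, 5⋅√5]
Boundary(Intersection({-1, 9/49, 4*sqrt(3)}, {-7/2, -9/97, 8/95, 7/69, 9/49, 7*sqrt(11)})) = {9/49}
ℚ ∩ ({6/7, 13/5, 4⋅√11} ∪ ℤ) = ℤ ∪ {6/7, 13/5}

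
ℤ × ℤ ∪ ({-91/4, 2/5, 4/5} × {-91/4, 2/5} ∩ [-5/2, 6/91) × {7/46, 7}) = ℤ × ℤ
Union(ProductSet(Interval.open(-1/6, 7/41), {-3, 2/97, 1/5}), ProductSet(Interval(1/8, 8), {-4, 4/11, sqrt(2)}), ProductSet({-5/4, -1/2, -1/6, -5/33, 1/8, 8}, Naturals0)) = Union(ProductSet({-5/4, -1/2, -1/6, -5/33, 1/8, 8}, Naturals0), ProductSet(Interval.open(-1/6, 7/41), {-3, 2/97, 1/5}), ProductSet(Interval(1/8, 8), {-4, 4/11, sqrt(2)}))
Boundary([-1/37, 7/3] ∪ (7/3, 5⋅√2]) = {-1/37, 5⋅√2}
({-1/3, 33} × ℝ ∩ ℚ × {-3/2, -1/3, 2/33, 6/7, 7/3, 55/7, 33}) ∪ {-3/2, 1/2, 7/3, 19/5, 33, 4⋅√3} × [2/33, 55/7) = ({-1/3, 33} × {-3/2, -1/3, 2/33, 6/7, 7/3, 55/7, 33}) ∪ ({-3/2, 1/2, 7/3, 19/5, 33, 4⋅√3} × [2/33, 55/7))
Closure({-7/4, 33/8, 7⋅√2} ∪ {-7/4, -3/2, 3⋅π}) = {-7/4, -3/2, 33/8, 7⋅√2, 3⋅π}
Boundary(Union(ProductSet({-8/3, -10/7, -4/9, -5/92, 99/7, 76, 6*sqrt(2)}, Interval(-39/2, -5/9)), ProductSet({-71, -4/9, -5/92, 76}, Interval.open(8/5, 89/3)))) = Union(ProductSet({-71, -4/9, -5/92, 76}, Interval(8/5, 89/3)), ProductSet({-8/3, -10/7, -4/9, -5/92, 99/7, 76, 6*sqrt(2)}, Interval(-39/2, -5/9)))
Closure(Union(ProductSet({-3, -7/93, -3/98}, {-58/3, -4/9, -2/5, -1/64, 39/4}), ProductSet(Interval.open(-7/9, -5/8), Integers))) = Union(ProductSet({-3, -7/93, -3/98}, {-58/3, -4/9, -2/5, -1/64, 39/4}), ProductSet(Interval(-7/9, -5/8), Integers))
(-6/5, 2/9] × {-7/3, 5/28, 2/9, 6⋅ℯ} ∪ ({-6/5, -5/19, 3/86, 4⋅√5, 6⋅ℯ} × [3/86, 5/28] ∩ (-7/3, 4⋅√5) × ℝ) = ({-6/5, -5/19, 3/86} × [3/86, 5/28]) ∪ ((-6/5, 2/9] × {-7/3, 5/28, 2/9, 6⋅ℯ})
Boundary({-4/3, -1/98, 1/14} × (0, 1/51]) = {-4/3, -1/98, 1/14} × [0, 1/51]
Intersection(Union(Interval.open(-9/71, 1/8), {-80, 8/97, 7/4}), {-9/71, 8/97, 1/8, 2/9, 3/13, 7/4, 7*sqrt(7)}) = {8/97, 7/4}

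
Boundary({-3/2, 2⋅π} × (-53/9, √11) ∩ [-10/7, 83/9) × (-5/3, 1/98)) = {2⋅π} × [-5/3, 1/98]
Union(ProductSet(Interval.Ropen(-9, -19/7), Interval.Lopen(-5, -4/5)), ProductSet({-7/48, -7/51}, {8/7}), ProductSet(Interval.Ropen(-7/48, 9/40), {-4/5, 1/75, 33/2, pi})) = Union(ProductSet({-7/48, -7/51}, {8/7}), ProductSet(Interval.Ropen(-9, -19/7), Interval.Lopen(-5, -4/5)), ProductSet(Interval.Ropen(-7/48, 9/40), {-4/5, 1/75, 33/2, pi}))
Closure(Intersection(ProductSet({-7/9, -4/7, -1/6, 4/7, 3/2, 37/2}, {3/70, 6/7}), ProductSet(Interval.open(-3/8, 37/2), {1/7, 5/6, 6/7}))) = ProductSet({-1/6, 4/7, 3/2}, {6/7})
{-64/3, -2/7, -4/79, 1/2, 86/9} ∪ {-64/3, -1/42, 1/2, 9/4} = {-64/3, -2/7, -4/79, -1/42, 1/2, 9/4, 86/9}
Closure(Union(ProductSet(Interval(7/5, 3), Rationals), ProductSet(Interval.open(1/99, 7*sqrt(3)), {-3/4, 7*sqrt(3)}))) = Union(ProductSet(Interval(1/99, 7*sqrt(3)), {-3/4, 7*sqrt(3)}), ProductSet(Interval(7/5, 3), Reals))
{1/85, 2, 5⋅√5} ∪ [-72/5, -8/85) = [-72/5, -8/85) ∪ {1/85, 2, 5⋅√5}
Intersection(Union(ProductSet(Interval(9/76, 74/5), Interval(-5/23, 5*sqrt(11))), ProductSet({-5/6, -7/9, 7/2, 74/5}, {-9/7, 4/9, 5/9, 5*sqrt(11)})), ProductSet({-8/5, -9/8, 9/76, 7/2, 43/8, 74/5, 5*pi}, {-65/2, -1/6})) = ProductSet({9/76, 7/2, 43/8, 74/5}, {-1/6})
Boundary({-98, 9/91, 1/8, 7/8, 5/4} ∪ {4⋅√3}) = {-98, 9/91, 1/8, 7/8, 5/4, 4⋅√3}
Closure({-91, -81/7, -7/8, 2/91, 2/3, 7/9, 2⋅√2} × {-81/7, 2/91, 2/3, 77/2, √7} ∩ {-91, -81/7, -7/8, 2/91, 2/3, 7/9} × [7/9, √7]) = {-91, -81/7, -7/8, 2/91, 2/3, 7/9} × {√7}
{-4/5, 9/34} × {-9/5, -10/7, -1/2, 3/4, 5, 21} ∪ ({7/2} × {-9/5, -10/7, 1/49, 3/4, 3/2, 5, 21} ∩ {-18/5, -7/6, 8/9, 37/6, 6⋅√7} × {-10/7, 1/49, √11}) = {-4/5, 9/34} × {-9/5, -10/7, -1/2, 3/4, 5, 21}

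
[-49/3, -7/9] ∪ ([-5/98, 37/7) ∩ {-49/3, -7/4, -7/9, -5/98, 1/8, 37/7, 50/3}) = [-49/3, -7/9] ∪ {-5/98, 1/8}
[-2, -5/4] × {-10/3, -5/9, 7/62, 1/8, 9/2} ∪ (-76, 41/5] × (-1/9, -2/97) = ((-76, 41/5] × (-1/9, -2/97)) ∪ ([-2, -5/4] × {-10/3, -5/9, 7/62, 1/8, 9/2})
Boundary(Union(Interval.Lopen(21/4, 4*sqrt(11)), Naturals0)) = Union(Complement(Naturals0, Interval.open(21/4, 4*sqrt(11))), {21/4, 4*sqrt(11)})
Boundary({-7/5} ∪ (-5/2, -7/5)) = {-5/2, -7/5}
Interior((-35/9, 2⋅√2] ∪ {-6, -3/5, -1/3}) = (-35/9, 2⋅√2)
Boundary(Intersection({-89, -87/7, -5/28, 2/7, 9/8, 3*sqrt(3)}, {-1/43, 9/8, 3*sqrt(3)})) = {9/8, 3*sqrt(3)}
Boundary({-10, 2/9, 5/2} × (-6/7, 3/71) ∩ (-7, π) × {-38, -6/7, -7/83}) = {2/9, 5/2} × {-7/83}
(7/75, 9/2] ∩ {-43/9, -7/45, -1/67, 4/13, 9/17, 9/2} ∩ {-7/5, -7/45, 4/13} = {4/13}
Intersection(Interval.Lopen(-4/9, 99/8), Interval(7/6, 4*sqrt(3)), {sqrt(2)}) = {sqrt(2)}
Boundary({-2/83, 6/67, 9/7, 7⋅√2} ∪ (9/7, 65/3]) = {-2/83, 6/67, 9/7, 65/3}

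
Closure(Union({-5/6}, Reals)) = Reals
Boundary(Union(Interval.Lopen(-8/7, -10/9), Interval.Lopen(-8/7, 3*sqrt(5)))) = {-8/7, 3*sqrt(5)}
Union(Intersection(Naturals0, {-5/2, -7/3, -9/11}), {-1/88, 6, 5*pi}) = {-1/88, 6, 5*pi}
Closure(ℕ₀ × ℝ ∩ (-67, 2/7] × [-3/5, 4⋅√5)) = {0} × [-3/5, 4⋅√5]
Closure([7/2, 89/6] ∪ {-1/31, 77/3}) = {-1/31, 77/3} ∪ [7/2, 89/6]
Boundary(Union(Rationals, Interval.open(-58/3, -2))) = Union(Interval(-oo, -58/3), Interval(-2, oo))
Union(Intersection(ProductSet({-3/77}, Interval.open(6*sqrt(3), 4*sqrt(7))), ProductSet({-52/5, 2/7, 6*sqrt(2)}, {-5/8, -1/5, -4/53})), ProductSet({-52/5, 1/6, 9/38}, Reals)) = ProductSet({-52/5, 1/6, 9/38}, Reals)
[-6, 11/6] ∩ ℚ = ℚ ∩ [-6, 11/6]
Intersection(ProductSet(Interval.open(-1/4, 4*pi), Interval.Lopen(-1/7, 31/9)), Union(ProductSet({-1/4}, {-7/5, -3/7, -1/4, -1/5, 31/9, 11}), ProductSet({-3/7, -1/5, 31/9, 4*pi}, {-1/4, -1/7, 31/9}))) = ProductSet({-1/5, 31/9}, {31/9})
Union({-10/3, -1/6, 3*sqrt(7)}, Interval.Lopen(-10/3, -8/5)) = Union({-1/6, 3*sqrt(7)}, Interval(-10/3, -8/5))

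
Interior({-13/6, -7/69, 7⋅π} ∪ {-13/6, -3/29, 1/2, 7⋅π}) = ∅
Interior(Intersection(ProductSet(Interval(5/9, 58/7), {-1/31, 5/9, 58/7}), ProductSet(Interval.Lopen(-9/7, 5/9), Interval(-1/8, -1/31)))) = EmptySet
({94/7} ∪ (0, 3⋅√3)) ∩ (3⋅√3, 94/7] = {94/7}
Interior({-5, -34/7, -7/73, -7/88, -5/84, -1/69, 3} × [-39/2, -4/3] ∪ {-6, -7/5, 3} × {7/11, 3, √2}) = ∅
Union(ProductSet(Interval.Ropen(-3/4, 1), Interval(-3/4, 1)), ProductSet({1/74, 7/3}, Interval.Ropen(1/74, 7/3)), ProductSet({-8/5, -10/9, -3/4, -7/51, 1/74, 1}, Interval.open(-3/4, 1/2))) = Union(ProductSet({1/74, 7/3}, Interval.Ropen(1/74, 7/3)), ProductSet({-8/5, -10/9, -3/4, -7/51, 1/74, 1}, Interval.open(-3/4, 1/2)), ProductSet(Interval.Ropen(-3/4, 1), Interval(-3/4, 1)))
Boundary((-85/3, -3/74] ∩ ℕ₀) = ∅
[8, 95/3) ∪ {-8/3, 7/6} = {-8/3, 7/6} ∪ [8, 95/3)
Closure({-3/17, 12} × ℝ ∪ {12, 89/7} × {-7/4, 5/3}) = ({-3/17, 12} × ℝ) ∪ ({12, 89/7} × {-7/4, 5/3})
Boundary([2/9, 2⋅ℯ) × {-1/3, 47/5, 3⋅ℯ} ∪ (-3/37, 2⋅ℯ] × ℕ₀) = ([-3/37, 2⋅ℯ] × ℕ₀) ∪ ([2/9, 2⋅ℯ] × {-1/3, 47/5, 3⋅ℯ})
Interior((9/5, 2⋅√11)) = (9/5, 2⋅√11)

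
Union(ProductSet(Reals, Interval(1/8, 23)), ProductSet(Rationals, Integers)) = Union(ProductSet(Rationals, Integers), ProductSet(Reals, Interval(1/8, 23)))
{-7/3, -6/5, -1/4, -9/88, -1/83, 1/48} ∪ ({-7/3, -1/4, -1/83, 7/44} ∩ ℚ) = {-7/3, -6/5, -1/4, -9/88, -1/83, 1/48, 7/44}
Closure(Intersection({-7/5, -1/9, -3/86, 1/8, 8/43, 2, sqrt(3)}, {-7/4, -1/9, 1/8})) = {-1/9, 1/8}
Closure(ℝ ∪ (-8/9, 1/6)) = (-∞, ∞)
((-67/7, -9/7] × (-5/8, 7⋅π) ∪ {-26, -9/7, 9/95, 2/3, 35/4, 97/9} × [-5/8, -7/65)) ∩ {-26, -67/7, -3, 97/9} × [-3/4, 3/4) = ({-3} × (-5/8, 3/4)) ∪ ({-26, 97/9} × [-5/8, -7/65))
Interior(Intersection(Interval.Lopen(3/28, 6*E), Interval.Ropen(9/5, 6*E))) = Interval.open(9/5, 6*E)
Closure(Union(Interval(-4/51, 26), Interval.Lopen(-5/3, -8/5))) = Union(Interval(-5/3, -8/5), Interval(-4/51, 26))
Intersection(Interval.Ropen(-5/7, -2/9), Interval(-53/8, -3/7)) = Interval(-5/7, -3/7)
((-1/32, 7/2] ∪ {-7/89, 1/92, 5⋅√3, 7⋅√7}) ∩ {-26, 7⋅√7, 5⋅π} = {7⋅√7}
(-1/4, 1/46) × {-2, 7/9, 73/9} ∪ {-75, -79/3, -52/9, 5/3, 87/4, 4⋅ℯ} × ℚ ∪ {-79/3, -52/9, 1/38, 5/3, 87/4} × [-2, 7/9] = ((-1/4, 1/46) × {-2, 7/9, 73/9}) ∪ ({-75, -79/3, -52/9, 5/3, 87/4, 4⋅ℯ} × ℚ) ∪ ({-79/3, -52/9, 1/38, 5/3, 87/4} × [-2, 7/9])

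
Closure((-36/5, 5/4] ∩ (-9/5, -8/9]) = [-9/5, -8/9]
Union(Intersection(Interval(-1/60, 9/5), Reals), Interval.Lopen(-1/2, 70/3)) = Interval.Lopen(-1/2, 70/3)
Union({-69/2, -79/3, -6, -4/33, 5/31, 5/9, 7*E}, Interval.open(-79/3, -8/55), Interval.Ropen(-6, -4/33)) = Union({-69/2, 5/31, 5/9, 7*E}, Interval(-79/3, -4/33))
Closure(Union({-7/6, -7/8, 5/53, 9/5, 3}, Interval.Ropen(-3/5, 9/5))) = Union({-7/6, -7/8, 3}, Interval(-3/5, 9/5))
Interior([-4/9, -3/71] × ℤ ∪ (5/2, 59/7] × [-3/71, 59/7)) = (5/2, 59/7) × ((-3/71, 59/7) ∪ ((-3/71, 59/7) \ ℤ))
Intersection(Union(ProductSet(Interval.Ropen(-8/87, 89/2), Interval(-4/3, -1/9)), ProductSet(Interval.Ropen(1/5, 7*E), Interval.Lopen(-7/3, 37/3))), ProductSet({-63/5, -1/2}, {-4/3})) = EmptySet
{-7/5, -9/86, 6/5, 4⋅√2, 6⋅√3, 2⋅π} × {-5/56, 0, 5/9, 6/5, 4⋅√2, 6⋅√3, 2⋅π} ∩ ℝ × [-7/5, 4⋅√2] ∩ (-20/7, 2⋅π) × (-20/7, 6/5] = {-7/5, -9/86, 6/5, 4⋅√2} × {-5/56, 0, 5/9, 6/5}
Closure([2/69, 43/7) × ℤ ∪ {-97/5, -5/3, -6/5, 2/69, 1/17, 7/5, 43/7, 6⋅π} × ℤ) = ({-97/5, -5/3, -6/5, 6⋅π} ∪ [2/69, 43/7]) × ℤ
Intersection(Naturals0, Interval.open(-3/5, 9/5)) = Range(0, 2, 1)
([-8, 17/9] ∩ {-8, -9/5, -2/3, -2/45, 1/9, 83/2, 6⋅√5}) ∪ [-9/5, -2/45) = {-8, 1/9} ∪ [-9/5, -2/45]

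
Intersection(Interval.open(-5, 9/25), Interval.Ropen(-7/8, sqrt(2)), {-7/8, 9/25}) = {-7/8}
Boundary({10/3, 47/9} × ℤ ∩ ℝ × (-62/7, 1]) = {10/3, 47/9} × {-8, -7, …, 1}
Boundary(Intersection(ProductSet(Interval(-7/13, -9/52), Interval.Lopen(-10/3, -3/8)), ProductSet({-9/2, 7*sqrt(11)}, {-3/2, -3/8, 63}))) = EmptySet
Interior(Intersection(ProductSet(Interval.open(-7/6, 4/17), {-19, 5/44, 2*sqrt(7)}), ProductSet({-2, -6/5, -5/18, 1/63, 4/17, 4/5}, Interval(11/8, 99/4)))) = EmptySet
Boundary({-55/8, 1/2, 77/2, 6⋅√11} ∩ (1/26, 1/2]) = {1/2}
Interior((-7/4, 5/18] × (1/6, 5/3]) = (-7/4, 5/18) × (1/6, 5/3)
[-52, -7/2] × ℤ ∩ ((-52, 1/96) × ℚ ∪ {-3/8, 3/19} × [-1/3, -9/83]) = (-52, -7/2] × ℤ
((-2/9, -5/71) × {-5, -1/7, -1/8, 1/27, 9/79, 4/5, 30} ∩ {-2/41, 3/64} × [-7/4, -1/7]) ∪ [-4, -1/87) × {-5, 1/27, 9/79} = [-4, -1/87) × {-5, 1/27, 9/79}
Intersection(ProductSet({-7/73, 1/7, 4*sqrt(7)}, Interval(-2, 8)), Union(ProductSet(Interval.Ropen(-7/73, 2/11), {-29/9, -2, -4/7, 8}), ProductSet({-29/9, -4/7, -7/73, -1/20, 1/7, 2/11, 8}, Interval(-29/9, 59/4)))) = ProductSet({-7/73, 1/7}, Interval(-2, 8))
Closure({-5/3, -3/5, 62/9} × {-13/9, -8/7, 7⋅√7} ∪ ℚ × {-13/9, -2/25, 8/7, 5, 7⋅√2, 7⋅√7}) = ({-5/3, -3/5, 62/9} × {-13/9, -8/7, 7⋅√7}) ∪ (ℝ × {-13/9, -2/25, 8/7, 5, 7⋅√2, 7⋅√7})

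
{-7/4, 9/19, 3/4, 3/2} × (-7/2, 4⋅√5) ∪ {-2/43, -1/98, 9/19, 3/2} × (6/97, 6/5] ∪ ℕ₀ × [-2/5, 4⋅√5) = ({-2/43, -1/98, 9/19, 3/2} × (6/97, 6/5]) ∪ (ℕ₀ × [-2/5, 4⋅√5)) ∪ ({-7/4, 9/19, 3/4, 3/2} × (-7/2, 4⋅√5))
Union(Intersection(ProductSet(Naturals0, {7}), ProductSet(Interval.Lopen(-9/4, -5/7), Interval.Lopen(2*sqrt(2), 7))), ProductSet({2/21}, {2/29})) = ProductSet({2/21}, {2/29})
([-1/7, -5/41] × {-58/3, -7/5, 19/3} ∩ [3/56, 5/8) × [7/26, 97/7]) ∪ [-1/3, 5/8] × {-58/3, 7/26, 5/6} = [-1/3, 5/8] × {-58/3, 7/26, 5/6}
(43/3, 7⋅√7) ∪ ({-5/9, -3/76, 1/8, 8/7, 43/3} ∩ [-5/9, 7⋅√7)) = {-5/9, -3/76, 1/8, 8/7} ∪ [43/3, 7⋅√7)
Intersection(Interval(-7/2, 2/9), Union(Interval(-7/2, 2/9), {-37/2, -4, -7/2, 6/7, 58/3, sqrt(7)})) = Interval(-7/2, 2/9)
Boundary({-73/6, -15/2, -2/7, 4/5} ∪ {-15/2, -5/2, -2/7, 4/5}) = {-73/6, -15/2, -5/2, -2/7, 4/5}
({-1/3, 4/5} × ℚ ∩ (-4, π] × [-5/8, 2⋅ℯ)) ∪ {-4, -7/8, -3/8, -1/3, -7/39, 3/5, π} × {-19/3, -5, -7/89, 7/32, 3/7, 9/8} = ({-1/3, 4/5} × (ℚ ∩ [-5/8, 2⋅ℯ))) ∪ ({-4, -7/8, -3/8, -1/3, -7/39, 3/5, π} × {-19/3, -5, -7/89, 7/32, 3/7, 9/8})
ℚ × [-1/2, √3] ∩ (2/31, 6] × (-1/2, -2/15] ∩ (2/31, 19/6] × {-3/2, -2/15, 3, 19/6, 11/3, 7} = (ℚ ∩ (2/31, 19/6]) × {-2/15}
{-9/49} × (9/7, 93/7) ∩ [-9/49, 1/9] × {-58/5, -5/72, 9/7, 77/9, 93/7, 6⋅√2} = {-9/49} × {77/9, 6⋅√2}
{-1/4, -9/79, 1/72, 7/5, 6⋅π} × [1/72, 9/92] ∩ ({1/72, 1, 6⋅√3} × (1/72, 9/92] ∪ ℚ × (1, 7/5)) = {1/72} × (1/72, 9/92]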